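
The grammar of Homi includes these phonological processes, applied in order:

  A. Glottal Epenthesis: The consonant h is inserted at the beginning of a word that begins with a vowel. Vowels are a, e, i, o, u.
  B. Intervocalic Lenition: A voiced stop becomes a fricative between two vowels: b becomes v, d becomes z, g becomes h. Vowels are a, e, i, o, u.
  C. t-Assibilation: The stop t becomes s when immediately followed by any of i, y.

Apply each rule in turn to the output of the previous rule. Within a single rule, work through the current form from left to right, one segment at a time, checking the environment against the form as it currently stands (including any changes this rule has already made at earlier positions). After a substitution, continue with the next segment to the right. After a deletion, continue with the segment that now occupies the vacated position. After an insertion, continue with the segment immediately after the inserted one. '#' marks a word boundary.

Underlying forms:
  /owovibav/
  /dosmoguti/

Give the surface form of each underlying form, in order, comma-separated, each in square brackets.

/owovibav/:
  A Glottal Epenthesis: [owovibav] → [howovibav]
  B Intervocalic Lenition: [howovibav] → [howovivav]
  C t-Assibilation: no change — [howovivav]
/dosmoguti/:
  A Glottal Epenthesis: no change — [dosmoguti]
  B Intervocalic Lenition: [dosmoguti] → [dosmohuti]
  C t-Assibilation: [dosmohuti] → [dosmohusi]

[howovivav], [dosmohusi]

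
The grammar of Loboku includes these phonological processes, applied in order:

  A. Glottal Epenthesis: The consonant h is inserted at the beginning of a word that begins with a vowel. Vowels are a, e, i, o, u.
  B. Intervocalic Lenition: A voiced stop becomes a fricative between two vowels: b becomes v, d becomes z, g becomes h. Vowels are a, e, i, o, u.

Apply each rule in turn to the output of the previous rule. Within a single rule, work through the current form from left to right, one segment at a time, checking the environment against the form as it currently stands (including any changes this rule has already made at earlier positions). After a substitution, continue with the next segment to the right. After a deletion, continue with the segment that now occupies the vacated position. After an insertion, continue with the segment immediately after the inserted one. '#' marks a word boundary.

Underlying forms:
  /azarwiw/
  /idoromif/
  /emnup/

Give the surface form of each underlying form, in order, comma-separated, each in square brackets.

/azarwiw/:
  A Glottal Epenthesis: [azarwiw] → [hazarwiw]
  B Intervocalic Lenition: no change — [hazarwiw]
/idoromif/:
  A Glottal Epenthesis: [idoromif] → [hidoromif]
  B Intervocalic Lenition: [hidoromif] → [hizoromif]
/emnup/:
  A Glottal Epenthesis: [emnup] → [hemnup]
  B Intervocalic Lenition: no change — [hemnup]

[hazarwiw], [hizoromif], [hemnup]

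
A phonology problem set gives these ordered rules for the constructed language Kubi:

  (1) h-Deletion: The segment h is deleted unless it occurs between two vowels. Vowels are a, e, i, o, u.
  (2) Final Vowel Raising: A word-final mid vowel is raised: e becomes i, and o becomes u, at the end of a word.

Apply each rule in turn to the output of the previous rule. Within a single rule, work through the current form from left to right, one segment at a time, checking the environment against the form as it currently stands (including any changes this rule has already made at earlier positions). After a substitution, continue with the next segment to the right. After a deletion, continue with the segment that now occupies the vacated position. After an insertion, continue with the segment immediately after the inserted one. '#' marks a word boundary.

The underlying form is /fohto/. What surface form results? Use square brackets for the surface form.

[fotu]

(1) h-Deletion: [fohto] → [foto]
(2) Final Vowel Raising: [foto] → [fotu]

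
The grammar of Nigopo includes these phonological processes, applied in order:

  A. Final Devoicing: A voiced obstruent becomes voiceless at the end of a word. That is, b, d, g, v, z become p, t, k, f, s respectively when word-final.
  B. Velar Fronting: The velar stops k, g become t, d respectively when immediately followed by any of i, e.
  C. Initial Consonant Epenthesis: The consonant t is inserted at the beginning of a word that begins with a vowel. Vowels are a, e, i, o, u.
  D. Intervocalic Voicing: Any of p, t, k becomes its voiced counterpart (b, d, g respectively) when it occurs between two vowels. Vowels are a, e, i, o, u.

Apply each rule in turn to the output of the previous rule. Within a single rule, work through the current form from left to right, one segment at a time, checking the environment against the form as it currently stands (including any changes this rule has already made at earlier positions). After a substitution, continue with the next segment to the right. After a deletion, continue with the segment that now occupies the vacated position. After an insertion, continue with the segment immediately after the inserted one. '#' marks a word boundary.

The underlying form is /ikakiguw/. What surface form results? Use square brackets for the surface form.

[tigadiguw]

A Final Devoicing: no change — [ikakiguw]
B Velar Fronting: [ikakiguw] → [ikatiguw]
C Initial Consonant Epenthesis: [ikatiguw] → [tikatiguw]
D Intervocalic Voicing: [tikatiguw] → [tigadiguw]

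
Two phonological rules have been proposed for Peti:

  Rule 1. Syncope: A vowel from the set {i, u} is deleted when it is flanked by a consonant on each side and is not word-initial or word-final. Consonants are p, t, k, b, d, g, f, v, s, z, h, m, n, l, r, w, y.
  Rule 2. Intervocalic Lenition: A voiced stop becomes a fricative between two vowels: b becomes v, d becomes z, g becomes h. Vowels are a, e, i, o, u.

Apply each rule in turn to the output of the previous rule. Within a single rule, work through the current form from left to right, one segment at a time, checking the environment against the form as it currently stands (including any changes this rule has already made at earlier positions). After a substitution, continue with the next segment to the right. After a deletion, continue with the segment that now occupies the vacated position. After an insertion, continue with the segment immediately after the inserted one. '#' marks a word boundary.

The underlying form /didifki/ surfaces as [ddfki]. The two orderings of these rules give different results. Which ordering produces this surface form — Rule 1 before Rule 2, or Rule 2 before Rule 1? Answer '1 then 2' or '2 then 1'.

1 then 2

Order 1 then 2:
  1 Syncope: [didifki] → [ddfki]
  2 Intervocalic Lenition: no change — [ddfki]
  result: [ddfki]
Order 2 then 1:
  2 Intervocalic Lenition: [didifki] → [dizifki]
  1 Syncope: [dizifki] → [dzfki]
  result: [dzfki]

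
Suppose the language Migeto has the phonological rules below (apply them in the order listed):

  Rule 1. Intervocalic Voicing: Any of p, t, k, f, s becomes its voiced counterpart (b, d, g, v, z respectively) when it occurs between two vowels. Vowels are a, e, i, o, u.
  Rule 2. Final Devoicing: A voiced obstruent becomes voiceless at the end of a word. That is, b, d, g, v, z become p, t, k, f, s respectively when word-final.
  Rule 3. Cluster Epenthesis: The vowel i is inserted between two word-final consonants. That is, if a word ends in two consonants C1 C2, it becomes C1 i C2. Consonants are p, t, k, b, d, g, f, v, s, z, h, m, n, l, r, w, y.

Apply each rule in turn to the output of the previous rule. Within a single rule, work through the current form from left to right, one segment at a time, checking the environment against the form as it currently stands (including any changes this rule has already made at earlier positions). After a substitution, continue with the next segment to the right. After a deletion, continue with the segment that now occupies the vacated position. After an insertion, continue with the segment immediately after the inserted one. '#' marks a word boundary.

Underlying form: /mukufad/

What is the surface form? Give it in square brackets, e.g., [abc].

[muguvat]

Rule 1 Intervocalic Voicing: [mukufad] → [muguvad]
Rule 2 Final Devoicing: [muguvad] → [muguvat]
Rule 3 Cluster Epenthesis: no change — [muguvat]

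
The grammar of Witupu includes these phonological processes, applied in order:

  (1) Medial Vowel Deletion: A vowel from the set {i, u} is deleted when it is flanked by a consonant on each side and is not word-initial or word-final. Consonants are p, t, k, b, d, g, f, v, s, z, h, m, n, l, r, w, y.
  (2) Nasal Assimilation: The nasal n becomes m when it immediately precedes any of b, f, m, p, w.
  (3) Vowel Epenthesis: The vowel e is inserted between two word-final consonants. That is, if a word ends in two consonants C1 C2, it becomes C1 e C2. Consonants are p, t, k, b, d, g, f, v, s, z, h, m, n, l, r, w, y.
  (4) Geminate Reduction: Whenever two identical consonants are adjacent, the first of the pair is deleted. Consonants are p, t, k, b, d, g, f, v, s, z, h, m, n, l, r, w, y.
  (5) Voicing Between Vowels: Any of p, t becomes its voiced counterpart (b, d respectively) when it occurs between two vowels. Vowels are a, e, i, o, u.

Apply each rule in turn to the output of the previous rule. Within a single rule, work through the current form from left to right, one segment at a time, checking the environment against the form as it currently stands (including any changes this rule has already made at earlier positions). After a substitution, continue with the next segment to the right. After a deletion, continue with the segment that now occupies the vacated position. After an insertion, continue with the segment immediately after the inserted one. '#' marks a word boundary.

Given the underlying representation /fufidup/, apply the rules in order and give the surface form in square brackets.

[fdep]

(1) Medial Vowel Deletion: [fufidup] → [ffdp]
(2) Nasal Assimilation: no change — [ffdp]
(3) Vowel Epenthesis: [ffdp] → [ffdep]
(4) Geminate Reduction: [ffdep] → [fdep]
(5) Voicing Between Vowels: no change — [fdep]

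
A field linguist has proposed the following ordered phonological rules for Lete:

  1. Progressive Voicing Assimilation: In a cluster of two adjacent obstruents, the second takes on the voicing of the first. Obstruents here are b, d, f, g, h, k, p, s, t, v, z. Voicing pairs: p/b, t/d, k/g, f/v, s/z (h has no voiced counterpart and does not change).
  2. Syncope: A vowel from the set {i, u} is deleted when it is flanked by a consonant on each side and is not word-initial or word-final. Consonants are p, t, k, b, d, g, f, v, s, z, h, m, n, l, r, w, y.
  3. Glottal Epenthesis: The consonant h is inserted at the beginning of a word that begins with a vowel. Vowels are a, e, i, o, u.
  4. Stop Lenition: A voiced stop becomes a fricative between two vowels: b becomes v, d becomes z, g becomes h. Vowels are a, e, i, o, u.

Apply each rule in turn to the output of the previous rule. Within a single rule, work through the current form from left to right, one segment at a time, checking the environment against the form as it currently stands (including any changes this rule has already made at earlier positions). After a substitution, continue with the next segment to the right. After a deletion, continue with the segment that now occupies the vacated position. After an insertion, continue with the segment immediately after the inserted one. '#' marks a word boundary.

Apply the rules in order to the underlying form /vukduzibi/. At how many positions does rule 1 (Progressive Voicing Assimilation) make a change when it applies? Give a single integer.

1 Progressive Voicing Assimilation: [vukduzibi] → [vuktuzibi]
2 Syncope: [vuktuzibi] → [vktzbi]
3 Glottal Epenthesis: no change — [vktzbi]
4 Stop Lenition: no change — [vktzbi]
Rule 1 changed 1 position(s).

1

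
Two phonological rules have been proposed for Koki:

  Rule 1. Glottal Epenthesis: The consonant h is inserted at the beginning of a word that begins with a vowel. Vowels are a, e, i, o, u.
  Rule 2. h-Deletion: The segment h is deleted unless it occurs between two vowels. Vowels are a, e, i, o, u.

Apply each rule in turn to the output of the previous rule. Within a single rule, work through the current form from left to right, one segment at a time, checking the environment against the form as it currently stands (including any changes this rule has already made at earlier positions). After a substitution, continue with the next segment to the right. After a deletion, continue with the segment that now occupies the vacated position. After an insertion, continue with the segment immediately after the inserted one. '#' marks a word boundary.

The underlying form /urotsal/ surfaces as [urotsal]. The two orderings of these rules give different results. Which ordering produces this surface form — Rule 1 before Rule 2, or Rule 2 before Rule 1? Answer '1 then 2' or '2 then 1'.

Order 1 then 2:
  1 Glottal Epenthesis: [urotsal] → [hurotsal]
  2 h-Deletion: [hurotsal] → [urotsal]
  result: [urotsal]
Order 2 then 1:
  2 h-Deletion: no change — [urotsal]
  1 Glottal Epenthesis: [urotsal] → [hurotsal]
  result: [hurotsal]

1 then 2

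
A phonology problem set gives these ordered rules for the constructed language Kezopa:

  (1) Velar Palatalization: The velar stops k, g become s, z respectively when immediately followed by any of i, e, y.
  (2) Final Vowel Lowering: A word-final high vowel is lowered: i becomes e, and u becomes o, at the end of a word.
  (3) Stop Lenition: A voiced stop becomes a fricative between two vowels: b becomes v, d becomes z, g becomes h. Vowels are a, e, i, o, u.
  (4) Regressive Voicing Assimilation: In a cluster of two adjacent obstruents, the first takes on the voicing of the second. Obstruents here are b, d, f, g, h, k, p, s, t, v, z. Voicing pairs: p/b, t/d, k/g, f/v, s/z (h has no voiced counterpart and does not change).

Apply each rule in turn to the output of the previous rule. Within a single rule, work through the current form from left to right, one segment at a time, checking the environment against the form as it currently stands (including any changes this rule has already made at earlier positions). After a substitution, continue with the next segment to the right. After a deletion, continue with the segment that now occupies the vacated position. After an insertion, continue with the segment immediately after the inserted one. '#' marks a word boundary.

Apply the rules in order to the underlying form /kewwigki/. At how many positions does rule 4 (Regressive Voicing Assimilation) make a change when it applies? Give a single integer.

1

(1) Velar Palatalization: [kewwigki] → [sewwigsi]
(2) Final Vowel Lowering: [sewwigsi] → [sewwigse]
(3) Stop Lenition: no change — [sewwigse]
(4) Regressive Voicing Assimilation: [sewwigse] → [sewwikse]
Rule 4 changed 1 position(s).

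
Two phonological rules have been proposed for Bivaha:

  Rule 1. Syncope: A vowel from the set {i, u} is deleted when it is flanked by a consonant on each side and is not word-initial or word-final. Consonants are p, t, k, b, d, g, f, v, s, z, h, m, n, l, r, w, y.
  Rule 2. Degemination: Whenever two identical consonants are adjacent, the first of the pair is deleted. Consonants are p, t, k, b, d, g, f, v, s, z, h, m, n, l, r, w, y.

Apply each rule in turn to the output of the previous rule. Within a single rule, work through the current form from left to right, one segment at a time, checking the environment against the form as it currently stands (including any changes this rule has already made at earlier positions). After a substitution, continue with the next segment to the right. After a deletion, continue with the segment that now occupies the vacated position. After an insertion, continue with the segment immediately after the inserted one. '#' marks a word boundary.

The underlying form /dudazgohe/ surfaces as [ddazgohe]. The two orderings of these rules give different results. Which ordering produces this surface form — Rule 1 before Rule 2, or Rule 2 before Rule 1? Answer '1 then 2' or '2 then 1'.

Order 1 then 2:
  1 Syncope: [dudazgohe] → [ddazgohe]
  2 Degemination: [ddazgohe] → [dazgohe]
  result: [dazgohe]
Order 2 then 1:
  2 Degemination: no change — [dudazgohe]
  1 Syncope: [dudazgohe] → [ddazgohe]
  result: [ddazgohe]

2 then 1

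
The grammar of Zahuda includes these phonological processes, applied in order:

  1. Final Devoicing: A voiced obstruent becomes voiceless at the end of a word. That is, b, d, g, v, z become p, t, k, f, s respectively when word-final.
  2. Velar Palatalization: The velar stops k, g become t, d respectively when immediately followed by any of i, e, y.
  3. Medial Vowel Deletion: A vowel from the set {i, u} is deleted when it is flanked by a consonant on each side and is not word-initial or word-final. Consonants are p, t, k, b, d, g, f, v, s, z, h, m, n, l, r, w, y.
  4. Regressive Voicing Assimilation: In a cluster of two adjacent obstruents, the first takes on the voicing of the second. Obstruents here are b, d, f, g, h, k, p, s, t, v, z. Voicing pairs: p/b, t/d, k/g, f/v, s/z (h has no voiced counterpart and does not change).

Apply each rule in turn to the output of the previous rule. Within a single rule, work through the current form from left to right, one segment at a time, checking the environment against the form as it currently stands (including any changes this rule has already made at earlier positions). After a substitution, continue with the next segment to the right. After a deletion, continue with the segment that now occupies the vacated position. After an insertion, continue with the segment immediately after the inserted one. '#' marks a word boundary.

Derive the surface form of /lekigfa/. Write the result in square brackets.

1 Final Devoicing: no change — [lekigfa]
2 Velar Palatalization: [lekigfa] → [letigfa]
3 Medial Vowel Deletion: [letigfa] → [letgfa]
4 Regressive Voicing Assimilation: [letgfa] → [ledkfa]

[ledkfa]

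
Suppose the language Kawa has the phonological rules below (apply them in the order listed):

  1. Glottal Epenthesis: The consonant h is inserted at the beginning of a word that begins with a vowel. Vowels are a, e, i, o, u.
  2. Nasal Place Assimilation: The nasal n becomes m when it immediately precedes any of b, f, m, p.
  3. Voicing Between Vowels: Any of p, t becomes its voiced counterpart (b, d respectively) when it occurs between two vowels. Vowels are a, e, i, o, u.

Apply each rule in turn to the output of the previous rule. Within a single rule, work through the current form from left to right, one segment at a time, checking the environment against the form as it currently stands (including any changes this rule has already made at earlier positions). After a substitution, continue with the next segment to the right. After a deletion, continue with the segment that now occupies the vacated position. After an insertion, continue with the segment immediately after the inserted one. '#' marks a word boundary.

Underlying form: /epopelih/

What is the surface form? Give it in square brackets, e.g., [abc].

1 Glottal Epenthesis: [epopelih] → [hepopelih]
2 Nasal Place Assimilation: no change — [hepopelih]
3 Voicing Between Vowels: [hepopelih] → [hebobelih]

[hebobelih]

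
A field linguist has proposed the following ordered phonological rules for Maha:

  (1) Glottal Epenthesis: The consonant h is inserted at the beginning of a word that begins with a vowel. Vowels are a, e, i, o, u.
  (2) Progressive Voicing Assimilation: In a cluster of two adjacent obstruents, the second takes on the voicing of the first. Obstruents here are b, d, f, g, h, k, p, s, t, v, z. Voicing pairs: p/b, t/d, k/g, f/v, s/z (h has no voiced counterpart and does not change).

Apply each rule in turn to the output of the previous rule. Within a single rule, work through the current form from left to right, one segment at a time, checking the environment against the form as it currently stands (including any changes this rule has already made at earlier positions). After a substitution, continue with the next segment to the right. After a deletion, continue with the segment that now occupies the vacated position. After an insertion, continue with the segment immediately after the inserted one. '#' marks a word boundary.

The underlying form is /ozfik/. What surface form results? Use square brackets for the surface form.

(1) Glottal Epenthesis: [ozfik] → [hozfik]
(2) Progressive Voicing Assimilation: [hozfik] → [hozvik]

[hozvik]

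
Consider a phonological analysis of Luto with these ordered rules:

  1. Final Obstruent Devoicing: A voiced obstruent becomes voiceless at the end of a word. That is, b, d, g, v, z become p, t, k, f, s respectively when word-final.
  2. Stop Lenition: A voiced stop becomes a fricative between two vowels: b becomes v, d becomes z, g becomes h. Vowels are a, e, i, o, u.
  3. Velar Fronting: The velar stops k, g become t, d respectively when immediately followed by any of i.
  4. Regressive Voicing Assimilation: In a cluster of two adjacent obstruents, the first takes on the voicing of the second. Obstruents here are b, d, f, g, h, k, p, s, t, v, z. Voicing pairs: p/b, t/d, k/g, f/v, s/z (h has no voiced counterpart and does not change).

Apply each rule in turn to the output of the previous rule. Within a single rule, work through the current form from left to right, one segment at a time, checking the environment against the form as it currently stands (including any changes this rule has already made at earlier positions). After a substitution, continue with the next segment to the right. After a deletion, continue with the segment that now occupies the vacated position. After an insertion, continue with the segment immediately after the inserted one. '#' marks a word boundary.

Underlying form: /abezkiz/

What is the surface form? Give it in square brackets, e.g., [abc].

1 Final Obstruent Devoicing: [abezkiz] → [abezkis]
2 Stop Lenition: [abezkis] → [avezkis]
3 Velar Fronting: [avezkis] → [aveztis]
4 Regressive Voicing Assimilation: [aveztis] → [avestis]

[avestis]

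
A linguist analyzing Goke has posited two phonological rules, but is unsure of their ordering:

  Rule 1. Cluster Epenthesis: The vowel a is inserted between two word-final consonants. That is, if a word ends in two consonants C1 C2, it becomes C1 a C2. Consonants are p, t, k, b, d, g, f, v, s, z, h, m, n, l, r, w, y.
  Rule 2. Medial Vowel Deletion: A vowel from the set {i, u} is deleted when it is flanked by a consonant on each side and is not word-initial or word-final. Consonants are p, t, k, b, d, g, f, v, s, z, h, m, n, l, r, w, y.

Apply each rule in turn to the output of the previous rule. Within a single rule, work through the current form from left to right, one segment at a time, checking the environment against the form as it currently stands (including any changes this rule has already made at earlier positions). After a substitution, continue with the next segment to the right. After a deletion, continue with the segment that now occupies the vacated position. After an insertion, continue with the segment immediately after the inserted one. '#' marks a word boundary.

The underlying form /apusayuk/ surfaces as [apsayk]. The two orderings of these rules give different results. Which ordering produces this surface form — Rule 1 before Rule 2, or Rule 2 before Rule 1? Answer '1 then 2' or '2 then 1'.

Order 1 then 2:
  1 Cluster Epenthesis: no change — [apusayuk]
  2 Medial Vowel Deletion: [apusayuk] → [apsayk]
  result: [apsayk]
Order 2 then 1:
  2 Medial Vowel Deletion: [apusayuk] → [apsayk]
  1 Cluster Epenthesis: [apsayk] → [apsayak]
  result: [apsayak]

1 then 2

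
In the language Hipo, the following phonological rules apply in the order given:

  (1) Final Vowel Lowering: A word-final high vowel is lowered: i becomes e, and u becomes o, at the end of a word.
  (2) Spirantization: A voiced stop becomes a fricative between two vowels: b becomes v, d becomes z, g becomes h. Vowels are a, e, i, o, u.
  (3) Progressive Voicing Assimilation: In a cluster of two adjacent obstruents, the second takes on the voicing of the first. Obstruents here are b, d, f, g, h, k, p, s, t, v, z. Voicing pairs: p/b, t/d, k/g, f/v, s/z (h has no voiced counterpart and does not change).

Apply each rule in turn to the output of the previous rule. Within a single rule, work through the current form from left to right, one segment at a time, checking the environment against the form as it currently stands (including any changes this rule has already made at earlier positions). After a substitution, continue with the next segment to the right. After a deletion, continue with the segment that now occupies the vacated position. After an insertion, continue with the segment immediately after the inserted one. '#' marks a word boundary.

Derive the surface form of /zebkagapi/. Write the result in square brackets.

(1) Final Vowel Lowering: [zebkagapi] → [zebkagape]
(2) Spirantization: [zebkagape] → [zebkahape]
(3) Progressive Voicing Assimilation: [zebkahape] → [zebgahape]

[zebgahape]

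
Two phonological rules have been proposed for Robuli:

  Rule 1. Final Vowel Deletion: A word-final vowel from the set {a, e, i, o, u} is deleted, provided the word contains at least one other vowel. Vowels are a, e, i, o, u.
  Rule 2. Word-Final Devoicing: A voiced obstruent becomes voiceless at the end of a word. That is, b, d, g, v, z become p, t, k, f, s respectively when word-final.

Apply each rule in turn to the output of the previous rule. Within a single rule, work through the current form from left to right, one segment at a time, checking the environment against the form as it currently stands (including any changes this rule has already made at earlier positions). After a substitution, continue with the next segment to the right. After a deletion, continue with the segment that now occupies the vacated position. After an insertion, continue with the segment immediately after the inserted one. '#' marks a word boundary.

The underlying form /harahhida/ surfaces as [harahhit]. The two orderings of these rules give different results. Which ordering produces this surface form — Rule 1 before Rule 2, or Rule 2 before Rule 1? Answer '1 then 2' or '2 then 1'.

Order 1 then 2:
  1 Final Vowel Deletion: [harahhida] → [harahhid]
  2 Word-Final Devoicing: [harahhid] → [harahhit]
  result: [harahhit]
Order 2 then 1:
  2 Word-Final Devoicing: no change — [harahhida]
  1 Final Vowel Deletion: [harahhida] → [harahhid]
  result: [harahhid]

1 then 2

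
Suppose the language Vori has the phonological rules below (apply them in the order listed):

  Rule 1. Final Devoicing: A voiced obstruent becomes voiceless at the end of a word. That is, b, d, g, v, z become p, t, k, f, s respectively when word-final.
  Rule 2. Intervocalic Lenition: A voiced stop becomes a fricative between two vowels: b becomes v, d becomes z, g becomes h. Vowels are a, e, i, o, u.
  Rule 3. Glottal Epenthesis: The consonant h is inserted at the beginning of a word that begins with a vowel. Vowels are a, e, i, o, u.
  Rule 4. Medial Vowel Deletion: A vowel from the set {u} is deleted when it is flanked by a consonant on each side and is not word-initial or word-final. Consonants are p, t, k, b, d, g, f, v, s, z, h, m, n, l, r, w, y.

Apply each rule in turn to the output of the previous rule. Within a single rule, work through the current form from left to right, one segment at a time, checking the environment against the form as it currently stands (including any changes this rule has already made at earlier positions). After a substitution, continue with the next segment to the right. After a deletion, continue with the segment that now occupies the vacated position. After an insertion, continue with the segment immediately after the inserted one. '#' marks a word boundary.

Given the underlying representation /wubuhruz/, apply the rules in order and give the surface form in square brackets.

Rule 1 Final Devoicing: [wubuhruz] → [wubuhrus]
Rule 2 Intervocalic Lenition: [wubuhrus] → [wuvuhrus]
Rule 3 Glottal Epenthesis: no change — [wuvuhrus]
Rule 4 Medial Vowel Deletion: [wuvuhrus] → [wvhrs]

[wvhrs]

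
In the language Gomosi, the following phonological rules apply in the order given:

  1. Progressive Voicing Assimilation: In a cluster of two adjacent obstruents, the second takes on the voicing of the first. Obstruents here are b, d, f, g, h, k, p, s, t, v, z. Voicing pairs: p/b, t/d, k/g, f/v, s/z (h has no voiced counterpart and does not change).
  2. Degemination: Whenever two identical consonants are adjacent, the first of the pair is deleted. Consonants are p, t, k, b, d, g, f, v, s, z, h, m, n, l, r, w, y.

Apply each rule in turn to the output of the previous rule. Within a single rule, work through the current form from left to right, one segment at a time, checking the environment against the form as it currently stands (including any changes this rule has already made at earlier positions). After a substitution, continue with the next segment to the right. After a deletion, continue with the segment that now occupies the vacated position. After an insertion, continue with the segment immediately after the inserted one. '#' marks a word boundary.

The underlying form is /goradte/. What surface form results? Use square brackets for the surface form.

[gorade]

1 Progressive Voicing Assimilation: [goradte] → [goradde]
2 Degemination: [goradde] → [gorade]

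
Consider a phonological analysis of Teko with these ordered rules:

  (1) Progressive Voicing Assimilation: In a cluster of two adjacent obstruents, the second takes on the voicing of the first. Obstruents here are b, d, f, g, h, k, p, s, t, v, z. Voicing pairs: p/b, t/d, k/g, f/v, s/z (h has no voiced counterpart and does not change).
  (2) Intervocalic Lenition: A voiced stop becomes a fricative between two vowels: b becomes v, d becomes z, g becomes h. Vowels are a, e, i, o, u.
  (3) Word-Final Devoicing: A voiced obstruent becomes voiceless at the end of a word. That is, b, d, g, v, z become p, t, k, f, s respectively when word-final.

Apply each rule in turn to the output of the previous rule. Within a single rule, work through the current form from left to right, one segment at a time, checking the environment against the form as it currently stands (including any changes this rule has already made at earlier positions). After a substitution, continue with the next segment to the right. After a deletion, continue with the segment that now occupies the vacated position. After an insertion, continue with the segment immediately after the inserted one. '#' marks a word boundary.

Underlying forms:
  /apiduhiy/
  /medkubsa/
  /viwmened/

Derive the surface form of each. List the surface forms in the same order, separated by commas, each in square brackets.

/apiduhiy/:
  (1) Progressive Voicing Assimilation: no change — [apiduhiy]
  (2) Intervocalic Lenition: [apiduhiy] → [apizuhiy]
  (3) Word-Final Devoicing: no change — [apizuhiy]
/medkubsa/:
  (1) Progressive Voicing Assimilation: [medkubsa] → [medgubza]
  (2) Intervocalic Lenition: no change — [medgubza]
  (3) Word-Final Devoicing: no change — [medgubza]
/viwmened/:
  (1) Progressive Voicing Assimilation: no change — [viwmened]
  (2) Intervocalic Lenition: no change — [viwmened]
  (3) Word-Final Devoicing: [viwmened] → [viwmenet]

[apizuhiy], [medgubza], [viwmenet]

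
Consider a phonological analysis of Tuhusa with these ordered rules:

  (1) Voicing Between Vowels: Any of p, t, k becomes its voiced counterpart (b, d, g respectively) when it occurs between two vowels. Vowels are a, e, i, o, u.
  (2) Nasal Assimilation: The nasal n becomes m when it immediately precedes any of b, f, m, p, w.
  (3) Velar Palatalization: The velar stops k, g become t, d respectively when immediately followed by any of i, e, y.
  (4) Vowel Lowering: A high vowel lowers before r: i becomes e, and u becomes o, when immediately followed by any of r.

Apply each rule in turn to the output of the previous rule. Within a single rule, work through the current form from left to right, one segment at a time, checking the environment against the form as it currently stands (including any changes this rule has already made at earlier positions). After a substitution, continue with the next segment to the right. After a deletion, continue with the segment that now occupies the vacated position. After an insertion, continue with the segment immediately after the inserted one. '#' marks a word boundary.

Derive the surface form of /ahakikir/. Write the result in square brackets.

[ahadider]

(1) Voicing Between Vowels: [ahakikir] → [ahagigir]
(2) Nasal Assimilation: no change — [ahagigir]
(3) Velar Palatalization: [ahagigir] → [ahadidir]
(4) Vowel Lowering: [ahadidir] → [ahadider]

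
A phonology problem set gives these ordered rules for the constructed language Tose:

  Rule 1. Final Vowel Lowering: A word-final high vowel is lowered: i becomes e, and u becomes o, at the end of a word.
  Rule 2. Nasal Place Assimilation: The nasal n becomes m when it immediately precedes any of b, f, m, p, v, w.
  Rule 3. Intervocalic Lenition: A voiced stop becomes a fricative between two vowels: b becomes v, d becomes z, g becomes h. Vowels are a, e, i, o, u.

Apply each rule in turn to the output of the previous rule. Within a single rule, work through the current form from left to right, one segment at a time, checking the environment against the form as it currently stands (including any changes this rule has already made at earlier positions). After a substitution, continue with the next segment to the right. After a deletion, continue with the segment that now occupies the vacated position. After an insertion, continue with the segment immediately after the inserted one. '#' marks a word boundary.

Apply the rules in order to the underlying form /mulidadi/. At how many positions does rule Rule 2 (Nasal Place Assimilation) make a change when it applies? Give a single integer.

Rule 1 Final Vowel Lowering: [mulidadi] → [mulidade]
Rule 2 Nasal Place Assimilation: no change — [mulidade]
Rule 3 Intervocalic Lenition: [mulidade] → [mulizaze]
Rule Rule 2 changed 0 position(s).

0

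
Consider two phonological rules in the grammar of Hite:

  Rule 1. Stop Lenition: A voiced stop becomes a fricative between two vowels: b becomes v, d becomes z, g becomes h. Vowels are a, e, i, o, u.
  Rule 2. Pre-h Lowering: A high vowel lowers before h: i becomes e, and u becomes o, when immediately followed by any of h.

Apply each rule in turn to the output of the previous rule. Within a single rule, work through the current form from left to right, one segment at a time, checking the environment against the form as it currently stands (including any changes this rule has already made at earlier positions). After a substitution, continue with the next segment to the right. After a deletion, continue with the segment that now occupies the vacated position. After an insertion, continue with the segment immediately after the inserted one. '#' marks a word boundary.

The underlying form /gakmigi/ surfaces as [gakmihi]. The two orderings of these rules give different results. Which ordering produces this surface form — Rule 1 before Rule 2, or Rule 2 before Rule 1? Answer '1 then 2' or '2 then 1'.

2 then 1

Order 1 then 2:
  1 Stop Lenition: [gakmigi] → [gakmihi]
  2 Pre-h Lowering: [gakmihi] → [gakmehi]
  result: [gakmehi]
Order 2 then 1:
  2 Pre-h Lowering: no change — [gakmigi]
  1 Stop Lenition: [gakmigi] → [gakmihi]
  result: [gakmihi]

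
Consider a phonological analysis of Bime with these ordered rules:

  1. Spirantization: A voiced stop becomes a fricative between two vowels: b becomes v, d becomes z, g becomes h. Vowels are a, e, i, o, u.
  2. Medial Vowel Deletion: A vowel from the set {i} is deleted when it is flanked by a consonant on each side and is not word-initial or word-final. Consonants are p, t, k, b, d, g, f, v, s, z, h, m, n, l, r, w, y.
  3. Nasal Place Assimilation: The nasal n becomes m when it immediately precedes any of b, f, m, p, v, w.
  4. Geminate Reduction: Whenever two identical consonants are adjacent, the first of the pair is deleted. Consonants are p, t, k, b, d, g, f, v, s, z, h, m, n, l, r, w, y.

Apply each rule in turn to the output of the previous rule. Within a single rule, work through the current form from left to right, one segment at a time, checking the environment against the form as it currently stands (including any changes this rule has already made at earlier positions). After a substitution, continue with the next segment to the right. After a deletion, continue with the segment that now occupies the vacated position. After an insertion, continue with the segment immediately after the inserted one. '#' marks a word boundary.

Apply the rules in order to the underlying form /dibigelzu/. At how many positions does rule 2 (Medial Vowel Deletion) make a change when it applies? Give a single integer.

2

1 Spirantization: [dibigelzu] → [divihelzu]
2 Medial Vowel Deletion: [divihelzu] → [dvhelzu]
3 Nasal Place Assimilation: no change — [dvhelzu]
4 Geminate Reduction: no change — [dvhelzu]
Rule 2 changed 2 position(s).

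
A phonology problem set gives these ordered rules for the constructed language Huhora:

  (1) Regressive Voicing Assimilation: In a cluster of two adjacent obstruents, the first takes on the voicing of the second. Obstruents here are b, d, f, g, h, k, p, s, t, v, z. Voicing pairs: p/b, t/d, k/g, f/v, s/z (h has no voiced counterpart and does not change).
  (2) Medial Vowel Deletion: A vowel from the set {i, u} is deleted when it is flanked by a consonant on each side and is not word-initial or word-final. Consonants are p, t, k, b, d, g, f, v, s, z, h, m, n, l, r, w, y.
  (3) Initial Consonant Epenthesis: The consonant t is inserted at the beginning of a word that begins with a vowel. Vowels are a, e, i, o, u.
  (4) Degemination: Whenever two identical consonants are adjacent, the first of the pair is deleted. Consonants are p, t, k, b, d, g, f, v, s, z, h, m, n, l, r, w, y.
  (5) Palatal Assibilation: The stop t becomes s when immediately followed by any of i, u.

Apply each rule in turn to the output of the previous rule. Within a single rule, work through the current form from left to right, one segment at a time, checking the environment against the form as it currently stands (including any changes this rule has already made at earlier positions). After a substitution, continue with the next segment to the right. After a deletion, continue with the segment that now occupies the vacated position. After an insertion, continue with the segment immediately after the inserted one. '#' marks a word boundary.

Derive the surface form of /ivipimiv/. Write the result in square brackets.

(1) Regressive Voicing Assimilation: no change — [ivipimiv]
(2) Medial Vowel Deletion: [ivipimiv] → [ivpmv]
(3) Initial Consonant Epenthesis: [ivpmv] → [tivpmv]
(4) Degemination: no change — [tivpmv]
(5) Palatal Assibilation: [tivpmv] → [sivpmv]

[sivpmv]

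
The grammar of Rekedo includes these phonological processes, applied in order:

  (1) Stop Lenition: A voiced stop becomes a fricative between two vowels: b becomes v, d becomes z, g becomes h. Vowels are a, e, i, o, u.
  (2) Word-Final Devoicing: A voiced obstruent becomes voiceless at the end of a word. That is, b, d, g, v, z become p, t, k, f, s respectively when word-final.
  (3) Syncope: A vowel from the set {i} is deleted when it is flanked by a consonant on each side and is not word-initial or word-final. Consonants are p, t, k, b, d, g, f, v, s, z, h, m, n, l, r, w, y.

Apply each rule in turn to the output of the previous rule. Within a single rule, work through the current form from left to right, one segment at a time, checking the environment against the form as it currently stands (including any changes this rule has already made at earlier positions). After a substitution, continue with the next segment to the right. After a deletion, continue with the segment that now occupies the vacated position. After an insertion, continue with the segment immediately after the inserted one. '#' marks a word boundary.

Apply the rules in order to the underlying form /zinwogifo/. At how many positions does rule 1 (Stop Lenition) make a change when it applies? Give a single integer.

1

(1) Stop Lenition: [zinwogifo] → [zinwohifo]
(2) Word-Final Devoicing: no change — [zinwohifo]
(3) Syncope: [zinwohifo] → [znwohfo]
Rule 1 changed 1 position(s).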